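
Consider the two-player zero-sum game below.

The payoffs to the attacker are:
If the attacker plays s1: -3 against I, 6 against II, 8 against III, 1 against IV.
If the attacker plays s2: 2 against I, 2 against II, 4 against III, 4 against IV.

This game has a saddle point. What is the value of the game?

2

Row minima: -3, 2 → the attacker's maximin is 2.
Column maxima: 2, 6, 8, 4 → the defender's minimax is 2.
They coincide at (s2, I), so the value is 2.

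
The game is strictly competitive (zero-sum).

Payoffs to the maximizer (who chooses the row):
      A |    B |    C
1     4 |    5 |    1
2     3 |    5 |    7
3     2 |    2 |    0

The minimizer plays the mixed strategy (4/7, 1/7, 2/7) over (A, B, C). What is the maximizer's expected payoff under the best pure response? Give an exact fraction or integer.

1: (4)·(4/7) + (5)·(1/7) + (1)·(2/7) = 23/7.
2: (3)·(4/7) + (5)·(1/7) + (7)·(2/7) = 31/7.
3: (2)·(4/7) + (2)·(1/7) + (0)·(2/7) = 10/7.
The best pure response is 2 with expected payoff 31/7.

31/7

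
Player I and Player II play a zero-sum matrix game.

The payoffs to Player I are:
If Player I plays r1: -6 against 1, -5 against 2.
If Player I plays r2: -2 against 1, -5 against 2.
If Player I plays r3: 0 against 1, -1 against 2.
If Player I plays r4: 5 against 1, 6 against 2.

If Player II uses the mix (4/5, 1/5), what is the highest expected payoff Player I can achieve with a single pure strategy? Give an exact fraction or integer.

26/5

r1: (-6)·(4/5) + (-5)·(1/5) = -29/5.
r2: (-2)·(4/5) + (-5)·(1/5) = -13/5.
r3: (0)·(4/5) + (-1)·(1/5) = -1/5.
r4: (5)·(4/5) + (6)·(1/5) = 26/5.
The best pure response is r4 with expected payoff 26/5.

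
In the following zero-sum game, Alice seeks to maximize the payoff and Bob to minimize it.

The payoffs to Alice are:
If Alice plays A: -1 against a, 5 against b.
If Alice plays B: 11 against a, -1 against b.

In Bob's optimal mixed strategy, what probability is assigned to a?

Row minima are -1 and -1, so Alice's maximin is -1; column maxima are 11 and 5, so Bob's minimax is 5. These differ, so the equilibrium is in mixed strategies.
Let Bob play a with probability q. Alice is indifferent when −q + 5(1−q) = 11q − (1−q), giving q = 1/3.

1/3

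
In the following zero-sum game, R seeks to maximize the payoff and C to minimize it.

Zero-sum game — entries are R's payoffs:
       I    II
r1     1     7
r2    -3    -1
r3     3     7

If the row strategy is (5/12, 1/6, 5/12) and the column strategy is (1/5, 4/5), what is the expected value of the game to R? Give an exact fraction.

143/30

Against (1/5, 4/5), each row's expected payoff is r1: 29/5; r2: -7/5; r3: 31/5.
Taking the (5/12, 1/6, 5/12)-weighted average: (5/12)·(29/5) + (1/6)·(-7/5) + (5/12)·(31/5) = 143/30.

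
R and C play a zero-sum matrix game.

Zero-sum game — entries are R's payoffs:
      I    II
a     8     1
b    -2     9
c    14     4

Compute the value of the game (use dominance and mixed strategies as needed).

Row a is strictly dominated by row c, so R never plays it.
The remaining 2×2 game on (b, c) × (I, II) has no saddle point. Let R play b with probability p; indifference gives −2p + 14(1−p) = 9p + 4(1−p), so p = 10/21.
Similarly C's optimal q on I is 5/21, and the value is -2·(5/21) + (9)·(16/21) = 134/21.

134/21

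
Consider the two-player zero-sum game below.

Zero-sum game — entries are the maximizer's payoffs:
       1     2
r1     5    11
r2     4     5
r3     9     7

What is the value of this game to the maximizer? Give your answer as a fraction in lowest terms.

8

Row r2 is strictly dominated by row r1, so the maximizer never plays it.
The remaining 2×2 game on (r1, r3) × (1, 2) has no saddle point. Let the maximizer play r1 with probability p; indifference gives 5p + 9(1−p) = 11p + 7(1−p), so p = 1/4.
Similarly the minimizer's optimal q on 1 is 1/2, and the value is 5·(1/2) + (11)·(1/2) = 8.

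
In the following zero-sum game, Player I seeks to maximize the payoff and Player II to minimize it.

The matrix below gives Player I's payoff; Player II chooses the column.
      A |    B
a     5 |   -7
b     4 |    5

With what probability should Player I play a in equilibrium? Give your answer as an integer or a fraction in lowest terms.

1/13

Row minima are -7 and 4, so Player I's maximin is 4; column maxima are 5 and 5, so Player II's minimax is 5. These differ, so the equilibrium is in mixed strategies.
Let Player I play a with probability p. Player II is indifferent when 5p + 4(1−p) = −7p + 5(1−p), giving p = 1/13.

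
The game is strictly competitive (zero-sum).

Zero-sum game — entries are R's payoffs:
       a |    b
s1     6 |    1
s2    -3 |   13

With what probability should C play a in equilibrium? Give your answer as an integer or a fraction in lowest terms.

4/7

Row minima are 1 and -3, so R's maximin is 1; column maxima are 6 and 13, so C's minimax is 6. These differ, so the equilibrium is in mixed strategies.
Let C play a with probability q. R is indifferent when 6q + (1−q) = −3q + 13(1−q), giving q = 4/7.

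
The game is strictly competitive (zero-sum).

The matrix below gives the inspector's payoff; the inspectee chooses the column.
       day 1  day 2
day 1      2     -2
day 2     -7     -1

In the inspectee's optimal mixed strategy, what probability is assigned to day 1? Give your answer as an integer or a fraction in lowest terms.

Row minima are -2 and -7, so the inspector's maximin is -2; column maxima are 2 and -1, so the inspectee's minimax is -1. These differ, so the equilibrium is in mixed strategies.
Let the inspectee play day 1 with probability q. The inspector is indifferent when 2q − 2(1−q) = −7q − (1−q), giving q = 1/10.

1/10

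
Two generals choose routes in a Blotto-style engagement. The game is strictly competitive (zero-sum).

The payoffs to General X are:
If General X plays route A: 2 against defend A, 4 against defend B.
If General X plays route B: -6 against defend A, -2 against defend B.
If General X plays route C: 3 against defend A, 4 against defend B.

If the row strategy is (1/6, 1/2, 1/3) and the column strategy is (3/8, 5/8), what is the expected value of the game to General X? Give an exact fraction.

Against (3/8, 5/8), each row's expected payoff is route A: 13/4; route B: -7/2; route C: 29/8.
Taking the (1/6, 1/2, 1/3)-weighted average: (1/6)·(13/4) + (1/2)·(-7/2) + (1/3)·(29/8) = 0.

0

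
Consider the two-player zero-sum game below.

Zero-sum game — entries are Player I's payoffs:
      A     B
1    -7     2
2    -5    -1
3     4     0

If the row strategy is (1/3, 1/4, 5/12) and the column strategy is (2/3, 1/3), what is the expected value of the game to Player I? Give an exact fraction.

Against (2/3, 1/3), each row's expected payoff is 1: -4; 2: -11/3; 3: 8/3.
Taking the (1/3, 1/4, 5/12)-weighted average: (1/3)·(-4) + (1/4)·(-11/3) + (5/12)·(8/3) = -41/36.

-41/36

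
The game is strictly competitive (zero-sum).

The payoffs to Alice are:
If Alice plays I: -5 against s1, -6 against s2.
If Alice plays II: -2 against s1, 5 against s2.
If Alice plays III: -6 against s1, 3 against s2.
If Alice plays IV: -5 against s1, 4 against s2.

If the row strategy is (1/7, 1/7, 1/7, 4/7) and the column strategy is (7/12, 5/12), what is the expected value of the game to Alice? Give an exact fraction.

-47/28

Against (7/12, 5/12), each row's expected payoff is I: -65/12; II: 11/12; III: -9/4; IV: -5/4.
Taking the (1/7, 1/7, 1/7, 4/7)-weighted average: (1/7)·(-65/12) + (1/7)·(11/12) + (1/7)·(-9/4) + (4/7)·(-5/4) = -47/28.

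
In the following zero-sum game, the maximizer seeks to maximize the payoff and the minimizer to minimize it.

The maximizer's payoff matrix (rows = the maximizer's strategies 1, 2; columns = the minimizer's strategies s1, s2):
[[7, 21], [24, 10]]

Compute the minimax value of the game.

31/2

Row minima are 7 and 10, so the maximizer's maximin is 10; column maxima are 24 and 21, so the minimizer's minimax is 21. These differ, so the equilibrium is in mixed strategies.
Let the maximizer play 1 with probability p. The minimizer is indifferent when 7p + 24(1−p) = 21p + 10(1−p), giving p = 1/2.
Let the minimizer play s1 with probability q. The maximizer is indifferent when 7q + 21(1−q) = 24q + 10(1−q), giving q = 11/28.
The value is 7·(11/28) + (21)·(17/28) = 31/2.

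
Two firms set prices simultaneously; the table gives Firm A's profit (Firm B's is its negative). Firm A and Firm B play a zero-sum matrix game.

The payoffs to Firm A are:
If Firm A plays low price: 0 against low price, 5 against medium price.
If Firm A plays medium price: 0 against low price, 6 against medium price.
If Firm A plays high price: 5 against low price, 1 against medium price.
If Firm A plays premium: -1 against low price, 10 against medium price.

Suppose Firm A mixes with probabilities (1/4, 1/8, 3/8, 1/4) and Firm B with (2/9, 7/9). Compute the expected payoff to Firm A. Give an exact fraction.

299/72

Against (2/9, 7/9), each row's expected payoff is low price: 35/9; medium price: 14/3; high price: 17/9; premium: 68/9.
Taking the (1/4, 1/8, 3/8, 1/4)-weighted average: (1/4)·(35/9) + (1/8)·(14/3) + (3/8)·(17/9) + (1/4)·(68/9) = 299/72.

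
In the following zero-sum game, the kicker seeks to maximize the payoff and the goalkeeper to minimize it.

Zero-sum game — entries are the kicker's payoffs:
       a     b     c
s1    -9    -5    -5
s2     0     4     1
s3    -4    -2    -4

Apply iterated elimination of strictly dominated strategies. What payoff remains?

0

Column b is strictly dominated by a for the goalkeeper (-9<-5, 0<4, -4<-2); eliminate b.
Row s3 is strictly dominated by row s2 (0>-4, 1>-4); eliminate s3.
Row s1 is strictly dominated by row s2 (0>-9, 1>-5); eliminate s1.
Column c is strictly dominated by a for the goalkeeper (0<1); eliminate c.
Only (s2, a) remains, with payoff 0.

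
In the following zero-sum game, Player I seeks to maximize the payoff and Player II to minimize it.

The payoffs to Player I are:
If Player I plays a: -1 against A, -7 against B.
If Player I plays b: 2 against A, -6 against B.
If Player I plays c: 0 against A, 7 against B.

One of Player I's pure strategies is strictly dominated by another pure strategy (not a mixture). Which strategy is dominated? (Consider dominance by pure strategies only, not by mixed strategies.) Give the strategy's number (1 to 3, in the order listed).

1

Compare a with b: 2 > -1, -6 > -7.
So b strictly dominates a for Player I; a is strictly dominated.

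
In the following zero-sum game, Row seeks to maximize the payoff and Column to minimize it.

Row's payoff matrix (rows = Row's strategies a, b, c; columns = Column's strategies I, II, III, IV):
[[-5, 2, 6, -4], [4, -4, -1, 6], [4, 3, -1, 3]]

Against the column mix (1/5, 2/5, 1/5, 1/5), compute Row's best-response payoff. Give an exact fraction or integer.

a: (-5)·(1/5) + (2)·(2/5) + (6)·(1/5) + (-4)·(1/5) = 1/5.
b: (4)·(1/5) + (-4)·(2/5) + (-1)·(1/5) + (6)·(1/5) = 1/5.
c: (4)·(1/5) + (3)·(2/5) + (-1)·(1/5) + (3)·(1/5) = 12/5.
The best pure response is c with expected payoff 12/5.

12/5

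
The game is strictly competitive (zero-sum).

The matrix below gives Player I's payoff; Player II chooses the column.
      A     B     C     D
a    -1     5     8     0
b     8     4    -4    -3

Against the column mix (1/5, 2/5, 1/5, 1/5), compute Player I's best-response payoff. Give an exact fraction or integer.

17/5

a: (-1)·(1/5) + (5)·(2/5) + (8)·(1/5) + (0)·(1/5) = 17/5.
b: (8)·(1/5) + (4)·(2/5) + (-4)·(1/5) + (-3)·(1/5) = 9/5.
The best pure response is a with expected payoff 17/5.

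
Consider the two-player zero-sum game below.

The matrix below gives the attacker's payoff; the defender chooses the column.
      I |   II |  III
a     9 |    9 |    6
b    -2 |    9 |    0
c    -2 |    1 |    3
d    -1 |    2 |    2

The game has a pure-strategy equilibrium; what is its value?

6

Row minima: 6, -2, -2, -1 → the attacker's maximin is 6.
Column maxima: 9, 9, 6 → the defender's minimax is 6.
They coincide at (a, III), so the value is 6.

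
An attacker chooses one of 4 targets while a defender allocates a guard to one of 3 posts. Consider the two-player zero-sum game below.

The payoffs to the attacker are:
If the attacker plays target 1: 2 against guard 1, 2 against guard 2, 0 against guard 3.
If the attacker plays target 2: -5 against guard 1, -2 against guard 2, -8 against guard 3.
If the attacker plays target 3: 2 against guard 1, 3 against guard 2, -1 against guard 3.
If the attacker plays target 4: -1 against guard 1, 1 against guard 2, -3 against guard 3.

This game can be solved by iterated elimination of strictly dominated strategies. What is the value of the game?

0

Row target 2 is strictly dominated by row target 1 (2>-5, 2>-2, 0>-8); eliminate target 2.
Column guard 2 is strictly dominated by guard 3 for the defender (0<2, -1<3, -3<1); eliminate guard 2.
Column guard 1 is strictly dominated by guard 3 for the defender (0<2, -1<2, -3<-1); eliminate guard 1.
Row target 3 is strictly dominated by row target 1 (0>-1); eliminate target 3.
Row target 4 is strictly dominated by row target 1 (0>-3); eliminate target 4.
Only (target 1, guard 3) remains, with payoff 0.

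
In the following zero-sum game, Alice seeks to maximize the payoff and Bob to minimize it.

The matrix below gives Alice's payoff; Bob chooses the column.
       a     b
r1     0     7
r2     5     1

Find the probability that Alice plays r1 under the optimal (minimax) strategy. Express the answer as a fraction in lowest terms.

4/11

Row minima are 0 and 1, so Alice's maximin is 1; column maxima are 5 and 7, so Bob's minimax is 5. These differ, so the equilibrium is in mixed strategies.
Let Alice play r1 with probability p. Bob is indifferent when 5(1−p) = 7p + (1−p), giving p = 4/11.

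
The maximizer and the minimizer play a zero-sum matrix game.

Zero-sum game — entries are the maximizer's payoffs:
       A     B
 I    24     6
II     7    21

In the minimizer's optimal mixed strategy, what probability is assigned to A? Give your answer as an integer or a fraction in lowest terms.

Row minima are 6 and 7, so the maximizer's maximin is 7; column maxima are 24 and 21, so the minimizer's minimax is 21. These differ, so the equilibrium is in mixed strategies.
Let the minimizer play A with probability q. The maximizer is indifferent when 24q + 6(1−q) = 7q + 21(1−q), giving q = 15/32.

15/32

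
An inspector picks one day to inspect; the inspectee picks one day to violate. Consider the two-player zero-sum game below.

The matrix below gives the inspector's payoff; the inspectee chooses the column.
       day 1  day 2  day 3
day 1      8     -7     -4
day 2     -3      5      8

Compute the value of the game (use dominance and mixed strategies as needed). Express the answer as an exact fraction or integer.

19/23

Column day 3 is strictly dominated by day 2 for the inspectee (it gives the inspector more in every row).
The remaining 2×2 game on (day 1, day 2) × (day 1, day 2) has no saddle point. Let the inspector play day 1 with probability p; indifference gives 8p − 3(1−p) = −7p + 5(1−p), so p = 8/23.
Similarly the inspectee's optimal q on day 1 is 12/23, and the value is 8·(12/23) + (-7)·(11/23) = 19/23.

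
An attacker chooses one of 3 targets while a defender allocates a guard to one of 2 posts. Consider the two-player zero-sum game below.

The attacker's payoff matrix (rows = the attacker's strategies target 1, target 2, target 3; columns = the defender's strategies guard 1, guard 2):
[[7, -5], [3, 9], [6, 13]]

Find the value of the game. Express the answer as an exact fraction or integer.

Row target 2 is strictly dominated by row target 3, so the attacker never plays it.
The remaining 2×2 game on (target 1, target 3) × (guard 1, guard 2) has no saddle point. Let the attacker play target 1 with probability p; indifference gives 7p + 6(1−p) = −5p + 13(1−p), so p = 7/19.
Similarly the defender's optimal q on guard 1 is 18/19, and the value is 7·(18/19) + (-5)·(1/19) = 121/19.

121/19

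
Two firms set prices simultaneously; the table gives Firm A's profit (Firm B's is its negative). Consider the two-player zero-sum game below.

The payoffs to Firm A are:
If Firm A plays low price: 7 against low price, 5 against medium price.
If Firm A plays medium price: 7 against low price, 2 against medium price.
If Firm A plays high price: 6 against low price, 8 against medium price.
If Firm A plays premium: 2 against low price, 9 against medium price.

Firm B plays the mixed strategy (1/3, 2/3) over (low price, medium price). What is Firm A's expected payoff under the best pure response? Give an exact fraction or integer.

low price: (7)·(1/3) + (5)·(2/3) = 17/3.
medium price: (7)·(1/3) + (2)·(2/3) = 11/3.
high price: (6)·(1/3) + (8)·(2/3) = 22/3.
premium: (2)·(1/3) + (9)·(2/3) = 20/3.
The best pure response is high price with expected payoff 22/3.

22/3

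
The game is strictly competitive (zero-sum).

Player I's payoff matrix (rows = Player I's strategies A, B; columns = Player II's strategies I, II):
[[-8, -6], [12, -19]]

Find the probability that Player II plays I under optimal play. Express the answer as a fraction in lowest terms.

Row minima are -8 and -19, so Player I's maximin is -8; column maxima are 12 and -6, so Player II's minimax is -6. These differ, so the equilibrium is in mixed strategies.
Let Player II play I with probability q. Player I is indifferent when −8q − 6(1−q) = 12q − 19(1−q), giving q = 13/33.

13/33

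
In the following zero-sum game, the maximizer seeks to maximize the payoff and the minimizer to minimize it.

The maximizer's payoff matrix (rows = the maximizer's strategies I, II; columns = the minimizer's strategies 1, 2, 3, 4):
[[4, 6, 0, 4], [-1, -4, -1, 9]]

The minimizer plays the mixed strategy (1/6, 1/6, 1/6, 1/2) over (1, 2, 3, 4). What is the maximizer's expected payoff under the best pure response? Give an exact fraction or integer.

11/3

I: (4)·(1/6) + (6)·(1/6) + (0)·(1/6) + (4)·(1/2) = 11/3.
II: (-1)·(1/6) + (-4)·(1/6) + (-1)·(1/6) + (9)·(1/2) = 7/2.
The best pure response is I with expected payoff 11/3.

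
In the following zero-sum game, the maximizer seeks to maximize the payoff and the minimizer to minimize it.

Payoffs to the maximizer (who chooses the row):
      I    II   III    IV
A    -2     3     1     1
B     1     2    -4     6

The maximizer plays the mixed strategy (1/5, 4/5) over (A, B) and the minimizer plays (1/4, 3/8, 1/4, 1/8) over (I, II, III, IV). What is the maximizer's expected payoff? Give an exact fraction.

4/5

Against (1/4, 3/8, 1/4, 1/8), each row's expected payoff is A: 1; B: 3/4.
Taking the (1/5, 4/5)-weighted average: (1/5)·(1) + (4/5)·(3/4) = 4/5.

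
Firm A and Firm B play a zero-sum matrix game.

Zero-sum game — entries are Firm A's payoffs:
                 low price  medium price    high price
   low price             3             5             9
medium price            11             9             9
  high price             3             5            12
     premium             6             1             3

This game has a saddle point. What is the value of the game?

9

Row minima: 3, 9, 3, 1 → Firm A's maximin is 9.
Column maxima: 11, 9, 12 → Firm B's minimax is 9.
They coincide at (medium price, medium price), so the value is 9.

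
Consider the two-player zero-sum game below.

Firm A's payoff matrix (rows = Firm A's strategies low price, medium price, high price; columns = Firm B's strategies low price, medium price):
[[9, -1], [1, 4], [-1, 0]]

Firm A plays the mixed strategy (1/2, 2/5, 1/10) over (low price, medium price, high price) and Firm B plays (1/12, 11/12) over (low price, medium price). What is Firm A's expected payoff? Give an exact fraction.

169/120

Against (1/12, 11/12), each row's expected payoff is low price: -1/6; medium price: 15/4; high price: -1/12.
Taking the (1/2, 2/5, 1/10)-weighted average: (1/2)·(-1/6) + (2/5)·(15/4) + (1/10)·(-1/12) = 169/120.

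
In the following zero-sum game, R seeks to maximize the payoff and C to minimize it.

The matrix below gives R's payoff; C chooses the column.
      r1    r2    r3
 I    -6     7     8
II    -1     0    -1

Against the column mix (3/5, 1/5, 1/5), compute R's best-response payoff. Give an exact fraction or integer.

-3/5

I: (-6)·(3/5) + (7)·(1/5) + (8)·(1/5) = -3/5.
II: (-1)·(3/5) + (0)·(1/5) + (-1)·(1/5) = -4/5.
The best pure response is I with expected payoff -3/5.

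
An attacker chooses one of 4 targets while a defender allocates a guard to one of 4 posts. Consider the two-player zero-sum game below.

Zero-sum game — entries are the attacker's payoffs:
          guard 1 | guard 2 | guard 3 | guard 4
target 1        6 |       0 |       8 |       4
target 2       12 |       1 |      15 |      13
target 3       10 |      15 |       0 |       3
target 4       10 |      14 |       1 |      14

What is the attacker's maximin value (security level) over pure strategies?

The worst-case payoff for each row is target 1: 0, target 2: 1, target 3: 0, target 4: 1.
The best of these is 1.

1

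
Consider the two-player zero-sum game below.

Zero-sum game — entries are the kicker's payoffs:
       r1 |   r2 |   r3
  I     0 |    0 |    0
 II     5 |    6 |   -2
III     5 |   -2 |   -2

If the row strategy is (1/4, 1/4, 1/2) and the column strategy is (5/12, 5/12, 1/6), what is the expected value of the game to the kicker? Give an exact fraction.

Against (5/12, 5/12, 1/6), each row's expected payoff is I: 0; II: 17/4; III: 11/12.
Taking the (1/4, 1/4, 1/2)-weighted average: (1/4)·(0) + (1/4)·(17/4) + (1/2)·(11/12) = 73/48.

73/48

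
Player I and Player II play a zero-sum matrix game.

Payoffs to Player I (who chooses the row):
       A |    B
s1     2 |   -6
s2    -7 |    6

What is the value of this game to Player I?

-10/7

Row minima are -6 and -7, so Player I's maximin is -6; column maxima are 2 and 6, so Player II's minimax is 2. These differ, so the equilibrium is in mixed strategies.
Let Player I play s1 with probability p. Player II is indifferent when 2p − 7(1−p) = −6p + 6(1−p), giving p = 13/21.
Let Player II play A with probability q. Player I is indifferent when 2q − 6(1−q) = −7q + 6(1−q), giving q = 4/7.
The value is 2·(4/7) + (-6)·(3/7) = -10/7.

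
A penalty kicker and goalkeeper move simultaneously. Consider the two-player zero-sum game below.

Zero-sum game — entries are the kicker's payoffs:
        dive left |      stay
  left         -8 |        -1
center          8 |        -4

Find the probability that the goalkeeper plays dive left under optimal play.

3/19

Row minima are -8 and -4, so the kicker's maximin is -4; column maxima are 8 and -1, so the goalkeeper's minimax is -1. These differ, so the equilibrium is in mixed strategies.
Let the goalkeeper play dive left with probability q. The kicker is indifferent when −8q − (1−q) = 8q − 4(1−q), giving q = 3/19.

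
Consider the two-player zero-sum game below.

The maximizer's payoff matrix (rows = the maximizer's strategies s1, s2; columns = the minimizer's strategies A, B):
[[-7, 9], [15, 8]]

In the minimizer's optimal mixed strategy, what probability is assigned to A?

1/23

Row minima are -7 and 8, so the maximizer's maximin is 8; column maxima are 15 and 9, so the minimizer's minimax is 9. These differ, so the equilibrium is in mixed strategies.
Let the minimizer play A with probability q. The maximizer is indifferent when −7q + 9(1−q) = 15q + 8(1−q), giving q = 1/23.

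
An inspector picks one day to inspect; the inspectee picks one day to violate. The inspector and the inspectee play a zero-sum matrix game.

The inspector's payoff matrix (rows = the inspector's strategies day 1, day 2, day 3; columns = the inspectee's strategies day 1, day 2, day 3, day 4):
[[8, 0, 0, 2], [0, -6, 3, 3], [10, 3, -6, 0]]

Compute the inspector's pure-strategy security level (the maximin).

0

The worst-case payoff for each row is day 1: 0, day 2: -6, day 3: -6.
The best of these is 0.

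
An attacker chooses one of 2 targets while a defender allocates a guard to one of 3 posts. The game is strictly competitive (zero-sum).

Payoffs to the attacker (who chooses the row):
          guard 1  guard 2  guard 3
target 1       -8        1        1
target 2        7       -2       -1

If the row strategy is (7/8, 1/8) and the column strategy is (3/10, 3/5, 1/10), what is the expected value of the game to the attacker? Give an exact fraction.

-111/80

Against (3/10, 3/5, 1/10), each row's expected payoff is target 1: -17/10; target 2: 4/5.
Taking the (7/8, 1/8)-weighted average: (7/8)·(-17/10) + (1/8)·(4/5) = -111/80.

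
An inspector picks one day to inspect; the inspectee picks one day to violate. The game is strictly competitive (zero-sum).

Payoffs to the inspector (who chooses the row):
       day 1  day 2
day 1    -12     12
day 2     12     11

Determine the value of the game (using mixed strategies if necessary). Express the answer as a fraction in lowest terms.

Row minima are -12 and 11, so the inspector's maximin is 11; column maxima are 12 and 12, so the inspectee's minimax is 12. These differ, so the equilibrium is in mixed strategies.
Let the inspector play day 1 with probability p. The inspectee is indifferent when −12p + 12(1−p) = 12p + 11(1−p), giving p = 1/25.
Let the inspectee play day 1 with probability q. The inspector is indifferent when −12q + 12(1−q) = 12q + 11(1−q), giving q = 1/25.
The value is -12·(1/25) + (12)·(24/25) = 276/25.

276/25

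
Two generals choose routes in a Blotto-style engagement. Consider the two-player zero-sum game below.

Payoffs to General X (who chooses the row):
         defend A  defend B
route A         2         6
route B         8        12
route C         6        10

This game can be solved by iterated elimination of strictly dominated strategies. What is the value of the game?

Row route A is strictly dominated by row route B (8>2, 12>6); eliminate route A.
Row route C is strictly dominated by row route B (8>6, 12>10); eliminate route C.
Column defend B is strictly dominated by defend A for General Y (8<12); eliminate defend B.
Only (route B, defend A) remains, with payoff 8.

8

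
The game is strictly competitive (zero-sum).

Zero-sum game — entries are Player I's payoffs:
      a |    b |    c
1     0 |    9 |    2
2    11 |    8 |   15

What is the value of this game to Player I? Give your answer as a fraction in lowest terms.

Column c is strictly dominated by a for Player II (it gives Player I more in every row).
The remaining 2×2 game on (1, 2) × (a, b) has no saddle point. Let Player I play 1 with probability p; indifference gives 11(1−p) = 9p + 8(1−p), so p = 1/4.
Similarly Player II's optimal q on a is 1/12, and the value is 0·(1/12) + (9)·(11/12) = 33/4.

33/4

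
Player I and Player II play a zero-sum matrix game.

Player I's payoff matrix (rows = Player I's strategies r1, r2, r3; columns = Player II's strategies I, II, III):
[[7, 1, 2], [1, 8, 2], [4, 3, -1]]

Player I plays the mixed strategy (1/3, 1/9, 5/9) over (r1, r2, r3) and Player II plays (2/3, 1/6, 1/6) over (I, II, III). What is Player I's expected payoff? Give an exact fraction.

197/54

Against (2/3, 1/6, 1/6), each row's expected payoff is r1: 31/6; r2: 7/3; r3: 3.
Taking the (1/3, 1/9, 5/9)-weighted average: (1/3)·(31/6) + (1/9)·(7/3) + (5/9)·(3) = 197/54.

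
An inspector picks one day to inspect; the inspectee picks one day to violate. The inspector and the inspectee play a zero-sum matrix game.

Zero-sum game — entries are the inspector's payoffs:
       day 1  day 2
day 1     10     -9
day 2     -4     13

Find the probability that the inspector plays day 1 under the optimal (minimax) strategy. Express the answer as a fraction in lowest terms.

17/36

Row minima are -9 and -4, so the inspector's maximin is -4; column maxima are 10 and 13, so the inspectee's minimax is 10. These differ, so the equilibrium is in mixed strategies.
Let the inspector play day 1 with probability p. The inspectee is indifferent when 10p − 4(1−p) = −9p + 13(1−p), giving p = 17/36.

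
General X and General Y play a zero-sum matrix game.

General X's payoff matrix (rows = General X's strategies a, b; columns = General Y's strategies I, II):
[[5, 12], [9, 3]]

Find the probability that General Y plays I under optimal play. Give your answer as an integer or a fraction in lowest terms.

Row minima are 5 and 3, so General X's maximin is 5; column maxima are 9 and 12, so General Y's minimax is 9. These differ, so the equilibrium is in mixed strategies.
Let General Y play I with probability q. General X is indifferent when 5q + 12(1−q) = 9q + 3(1−q), giving q = 9/13.

9/13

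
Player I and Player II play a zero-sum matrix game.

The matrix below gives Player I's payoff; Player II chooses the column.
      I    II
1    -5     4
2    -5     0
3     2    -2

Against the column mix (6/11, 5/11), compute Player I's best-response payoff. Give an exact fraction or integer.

1: (-5)·(6/11) + (4)·(5/11) = -10/11.
2: (-5)·(6/11) + (0)·(5/11) = -30/11.
3: (2)·(6/11) + (-2)·(5/11) = 2/11.
The best pure response is 3 with expected payoff 2/11.

2/11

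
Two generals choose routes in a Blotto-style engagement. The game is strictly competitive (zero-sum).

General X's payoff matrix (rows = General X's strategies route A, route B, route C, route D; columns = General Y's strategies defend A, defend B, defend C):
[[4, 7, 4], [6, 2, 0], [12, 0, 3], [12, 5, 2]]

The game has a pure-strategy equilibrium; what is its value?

Row minima: 4, 0, 0, 2 → General X's maximin is 4.
Column maxima: 12, 7, 4 → General Y's minimax is 4.
They coincide at (route A, defend C), so the value is 4.

4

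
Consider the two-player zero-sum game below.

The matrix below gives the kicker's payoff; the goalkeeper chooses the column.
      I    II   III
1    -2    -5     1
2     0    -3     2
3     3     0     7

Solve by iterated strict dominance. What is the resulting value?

Row 1 is strictly dominated by row 2 (0>-2, -3>-5, 2>1); eliminate 1.
Row 2 is strictly dominated by row 3 (3>0, 0>-3, 7>2); eliminate 2.
Column III is strictly dominated by I for the goalkeeper (3<7); eliminate III.
Column I is strictly dominated by II for the goalkeeper (0<3); eliminate I.
Only (3, II) remains, with payoff 0.

0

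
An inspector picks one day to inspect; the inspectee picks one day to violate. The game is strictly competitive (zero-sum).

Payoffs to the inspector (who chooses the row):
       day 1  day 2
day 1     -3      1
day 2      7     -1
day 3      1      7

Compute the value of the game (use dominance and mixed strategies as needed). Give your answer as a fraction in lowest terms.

25/7

Row day 1 is strictly dominated by row day 3, so the inspector never plays it.
The remaining 2×2 game on (day 2, day 3) × (day 1, day 2) has no saddle point. Let the inspector play day 2 with probability p; indifference gives 7p + (1−p) = −p + 7(1−p), so p = 3/7.
Similarly the inspectee's optimal q on day 1 is 4/7, and the value is 7·(4/7) + (-1)·(3/7) = 25/7.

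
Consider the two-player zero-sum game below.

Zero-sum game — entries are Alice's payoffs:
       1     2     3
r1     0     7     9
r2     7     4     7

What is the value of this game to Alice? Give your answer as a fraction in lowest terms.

Column 3 is strictly dominated by 2 for Bob (it gives Alice more in every row).
The remaining 2×2 game on (r1, r2) × (1, 2) has no saddle point. Let Alice play r1 with probability p; indifference gives 7(1−p) = 7p + 4(1−p), so p = 3/10.
Similarly Bob's optimal q on 1 is 3/10, and the value is 0·(3/10) + (7)·(7/10) = 49/10.

49/10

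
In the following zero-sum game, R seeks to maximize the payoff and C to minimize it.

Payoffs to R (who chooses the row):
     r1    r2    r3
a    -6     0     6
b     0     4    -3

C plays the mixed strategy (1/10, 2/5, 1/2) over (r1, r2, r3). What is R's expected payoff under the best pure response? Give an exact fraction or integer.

12/5

a: (-6)·(1/10) + (0)·(2/5) + (6)·(1/2) = 12/5.
b: (0)·(1/10) + (4)·(2/5) + (-3)·(1/2) = 1/10.
The best pure response is a with expected payoff 12/5.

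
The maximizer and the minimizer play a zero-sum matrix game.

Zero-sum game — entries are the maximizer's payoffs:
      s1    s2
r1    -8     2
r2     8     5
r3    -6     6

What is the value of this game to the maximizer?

Row r1 is strictly dominated by row r3, so the maximizer never plays it.
The remaining 2×2 game on (r2, r3) × (s1, s2) has no saddle point. Let the maximizer play r2 with probability p; indifference gives 8p − 6(1−p) = 5p + 6(1−p), so p = 4/5.
Similarly the minimizer's optimal q on s1 is 1/15, and the value is 8·(1/15) + (5)·(14/15) = 26/5.

26/5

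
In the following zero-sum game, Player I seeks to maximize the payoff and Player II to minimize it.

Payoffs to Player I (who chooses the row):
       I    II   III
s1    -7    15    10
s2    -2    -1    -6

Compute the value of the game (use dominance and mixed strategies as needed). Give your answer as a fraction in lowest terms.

-62/21

Column II is strictly dominated by III for Player II (it gives Player I more in every row).
The remaining 2×2 game on (s1, s2) × (I, III) has no saddle point. Let Player I play s1 with probability p; indifference gives −7p − 2(1−p) = 10p − 6(1−p), so p = 4/21.
Similarly Player II's optimal q on I is 16/21, and the value is -7·(16/21) + (10)·(5/21) = -62/21.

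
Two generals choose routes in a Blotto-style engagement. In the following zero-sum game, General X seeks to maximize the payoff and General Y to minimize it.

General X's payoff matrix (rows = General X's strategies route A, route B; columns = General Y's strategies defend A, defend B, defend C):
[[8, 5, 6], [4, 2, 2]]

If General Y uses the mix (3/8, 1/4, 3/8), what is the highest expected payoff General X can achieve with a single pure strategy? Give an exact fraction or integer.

route A: (8)·(3/8) + (5)·(1/4) + (6)·(3/8) = 13/2.
route B: (4)·(3/8) + (2)·(1/4) + (2)·(3/8) = 11/4.
The best pure response is route A with expected payoff 13/2.

13/2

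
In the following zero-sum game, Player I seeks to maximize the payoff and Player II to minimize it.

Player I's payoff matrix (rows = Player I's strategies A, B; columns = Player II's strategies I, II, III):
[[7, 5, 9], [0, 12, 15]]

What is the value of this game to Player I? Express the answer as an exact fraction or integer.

6

Column III is strictly dominated by II for Player II (it gives Player I more in every row).
The remaining 2×2 game on (A, B) × (I, II) has no saddle point. Let Player I play A with probability p; indifference gives 7p = 5p + 12(1−p), so p = 6/7.
Similarly Player II's optimal q on I is 1/2, and the value is 7·(1/2) + (5)·(1/2) = 6.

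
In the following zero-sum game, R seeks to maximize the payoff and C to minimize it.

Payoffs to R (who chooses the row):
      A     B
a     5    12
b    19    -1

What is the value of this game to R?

233/27

Row minima are 5 and -1, so R's maximin is 5; column maxima are 19 and 12, so C's minimax is 12. These differ, so the equilibrium is in mixed strategies.
Let R play a with probability p. C is indifferent when 5p + 19(1−p) = 12p − (1−p), giving p = 20/27.
Let C play A with probability q. R is indifferent when 5q + 12(1−q) = 19q − (1−q), giving q = 13/27.
The value is 5·(13/27) + (12)·(14/27) = 233/27.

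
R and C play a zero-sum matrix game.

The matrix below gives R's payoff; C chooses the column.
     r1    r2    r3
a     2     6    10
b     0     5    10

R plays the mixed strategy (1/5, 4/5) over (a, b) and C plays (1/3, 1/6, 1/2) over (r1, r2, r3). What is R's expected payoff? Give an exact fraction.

Against (1/3, 1/6, 1/2), each row's expected payoff is a: 20/3; b: 35/6.
Taking the (1/5, 4/5)-weighted average: (1/5)·(20/3) + (4/5)·(35/6) = 6.

6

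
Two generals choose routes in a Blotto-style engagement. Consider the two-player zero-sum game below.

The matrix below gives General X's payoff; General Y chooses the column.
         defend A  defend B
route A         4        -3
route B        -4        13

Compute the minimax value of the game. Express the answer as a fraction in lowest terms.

5/3

Row minima are -3 and -4, so General X's maximin is -3; column maxima are 4 and 13, so General Y's minimax is 4. These differ, so the equilibrium is in mixed strategies.
Let General X play route A with probability p. General Y is indifferent when 4p − 4(1−p) = −3p + 13(1−p), giving p = 17/24.
Let General Y play defend A with probability q. General X is indifferent when 4q − 3(1−q) = −4q + 13(1−q), giving q = 2/3.
The value is 4·(2/3) + (-3)·(1/3) = 5/3.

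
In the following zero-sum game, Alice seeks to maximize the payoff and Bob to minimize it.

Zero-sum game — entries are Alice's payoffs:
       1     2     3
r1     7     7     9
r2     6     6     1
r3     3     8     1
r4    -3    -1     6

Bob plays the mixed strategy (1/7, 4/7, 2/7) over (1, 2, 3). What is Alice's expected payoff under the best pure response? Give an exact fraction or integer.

r1: (7)·(1/7) + (7)·(4/7) + (9)·(2/7) = 53/7.
r2: (6)·(1/7) + (6)·(4/7) + (1)·(2/7) = 32/7.
r3: (3)·(1/7) + (8)·(4/7) + (1)·(2/7) = 37/7.
r4: (-3)·(1/7) + (-1)·(4/7) + (6)·(2/7) = 5/7.
The best pure response is r1 with expected payoff 53/7.

53/7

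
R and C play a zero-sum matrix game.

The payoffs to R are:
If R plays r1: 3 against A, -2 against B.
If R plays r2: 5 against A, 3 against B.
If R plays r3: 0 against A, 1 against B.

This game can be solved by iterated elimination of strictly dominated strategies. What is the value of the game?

3

Row r3 is strictly dominated by row r2 (5>0, 3>1); eliminate r3.
Row r1 is strictly dominated by row r2 (5>3, 3>-2); eliminate r1.
Column A is strictly dominated by B for C (3<5); eliminate A.
Only (r2, B) remains, with payoff 3.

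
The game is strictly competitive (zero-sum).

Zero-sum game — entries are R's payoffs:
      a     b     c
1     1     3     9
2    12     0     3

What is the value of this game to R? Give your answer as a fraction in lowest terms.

Column c is strictly dominated by b for C (it gives R more in every row).
The remaining 2×2 game on (1, 2) × (a, b) has no saddle point. Let R play 1 with probability p; indifference gives p + 12(1−p) = 3p, so p = 6/7.
Similarly C's optimal q on a is 3/14, and the value is 1·(3/14) + (3)·(11/14) = 18/7.

18/7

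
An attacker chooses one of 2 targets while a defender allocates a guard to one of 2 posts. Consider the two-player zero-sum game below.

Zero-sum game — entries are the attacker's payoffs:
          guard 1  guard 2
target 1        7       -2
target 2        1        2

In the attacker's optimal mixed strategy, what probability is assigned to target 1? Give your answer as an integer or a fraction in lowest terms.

Row minima are -2 and 1, so the attacker's maximin is 1; column maxima are 7 and 2, so the defender's minimax is 2. These differ, so the equilibrium is in mixed strategies.
Let the attacker play target 1 with probability p. The defender is indifferent when 7p + (1−p) = −2p + 2(1−p), giving p = 1/10.

1/10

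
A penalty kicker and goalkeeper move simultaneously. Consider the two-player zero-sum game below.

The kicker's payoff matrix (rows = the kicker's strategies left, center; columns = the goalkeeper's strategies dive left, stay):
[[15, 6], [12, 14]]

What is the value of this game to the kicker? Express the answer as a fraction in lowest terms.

Row minima are 6 and 12, so the kicker's maximin is 12; column maxima are 15 and 14, so the goalkeeper's minimax is 14. These differ, so the equilibrium is in mixed strategies.
Let the kicker play left with probability p. The goalkeeper is indifferent when 15p + 12(1−p) = 6p + 14(1−p), giving p = 2/11.
Let the goalkeeper play dive left with probability q. The kicker is indifferent when 15q + 6(1−q) = 12q + 14(1−q), giving q = 8/11.
The value is 15·(8/11) + (6)·(3/11) = 138/11.

138/11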